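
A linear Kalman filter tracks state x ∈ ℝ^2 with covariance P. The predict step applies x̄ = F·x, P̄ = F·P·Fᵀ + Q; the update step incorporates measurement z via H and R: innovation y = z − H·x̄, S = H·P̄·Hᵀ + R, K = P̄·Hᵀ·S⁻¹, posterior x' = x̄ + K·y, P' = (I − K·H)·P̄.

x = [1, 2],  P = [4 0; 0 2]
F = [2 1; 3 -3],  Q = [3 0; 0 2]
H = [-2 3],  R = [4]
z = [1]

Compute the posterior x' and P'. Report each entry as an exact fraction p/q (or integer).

x̄ = F·x = [4, -3]
P̄ = F·P·Fᵀ + Q = [21 18; 18 56]
y = z − H·x̄ = [18]
S = H·P̄·Hᵀ + R = [376]
K = P̄·Hᵀ·S⁻¹ = [3/94; 33/94]
x' = x̄ + K·y = [215/47, 156/47]
P' = (I − K·H)·P̄ = [969/47 648/47; 648/47 454/47]

x' = [215/47, 156/47]
P' = [969/47 648/47; 648/47 454/47]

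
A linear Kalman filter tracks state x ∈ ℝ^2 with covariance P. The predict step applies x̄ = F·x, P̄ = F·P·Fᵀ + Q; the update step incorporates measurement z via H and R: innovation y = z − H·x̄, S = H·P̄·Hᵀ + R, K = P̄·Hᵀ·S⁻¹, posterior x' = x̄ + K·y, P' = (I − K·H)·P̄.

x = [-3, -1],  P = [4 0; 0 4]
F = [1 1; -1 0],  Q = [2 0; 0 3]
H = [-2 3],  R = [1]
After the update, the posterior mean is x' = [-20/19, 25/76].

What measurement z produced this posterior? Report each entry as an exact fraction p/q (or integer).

z = [3]

x̄ = F·x = [-4, 3]
P̄ = F·P·Fᵀ + Q = [10 -4; -4 7]
S = H·P̄·Hᵀ + R = [152]
K = P̄·Hᵀ·S⁻¹ = [-4/19; 29/152]
x' − x̄ = [56/19, -203/76] = K·y
y = (KᵀK)⁻¹·Kᵀ·(x' − x̄) = [-14]
z = y + H·x̄ = [-14] + [17] = [3]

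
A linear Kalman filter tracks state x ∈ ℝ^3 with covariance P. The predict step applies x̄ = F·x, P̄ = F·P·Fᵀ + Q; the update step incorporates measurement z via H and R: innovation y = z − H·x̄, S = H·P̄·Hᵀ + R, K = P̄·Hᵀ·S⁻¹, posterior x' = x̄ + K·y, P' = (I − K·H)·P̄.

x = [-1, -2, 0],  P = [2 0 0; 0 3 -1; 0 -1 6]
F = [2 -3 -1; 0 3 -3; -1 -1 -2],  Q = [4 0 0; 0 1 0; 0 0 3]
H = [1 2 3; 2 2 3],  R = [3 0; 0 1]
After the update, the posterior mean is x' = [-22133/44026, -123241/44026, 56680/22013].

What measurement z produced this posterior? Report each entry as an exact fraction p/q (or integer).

x̄ = F·x = [4, -6, 3]
P̄ = F·P·Fᵀ + Q = [39 -15 10; -15 100 30; 10 30 28]
S = H·P̄·Hᵀ + R = [1054 1090; 1090 1169]
K = P̄·Hᵀ·S⁻¹ = [-39429/44026 19851/22013; 38075/44026 -12855/22013; 633/22013 2498/22013]
x' − x̄ = [-198237/44026, 140915/44026, -9359/22013] = K·y
y = (KᵀK)⁻¹·Kᵀ·(x' − x̄) = [1, -4]
z = y + H·x̄ = [1, -4] + [1, 5] = [2, 1]

z = [2, 1]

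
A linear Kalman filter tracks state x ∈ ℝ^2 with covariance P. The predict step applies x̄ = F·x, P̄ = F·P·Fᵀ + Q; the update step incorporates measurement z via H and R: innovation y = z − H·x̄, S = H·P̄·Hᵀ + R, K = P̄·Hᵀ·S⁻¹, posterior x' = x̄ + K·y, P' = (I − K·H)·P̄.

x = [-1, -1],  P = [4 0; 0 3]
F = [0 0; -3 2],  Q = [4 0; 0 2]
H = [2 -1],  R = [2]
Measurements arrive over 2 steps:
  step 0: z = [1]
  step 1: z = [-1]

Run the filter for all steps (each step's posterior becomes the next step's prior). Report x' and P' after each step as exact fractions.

step 0: x̄ = F·x = [0, 1]
step 0: P̄ = F·P·Fᵀ + Q = [4 0; 0 50]
step 0: y = z − H·x̄ = [2]
step 0: S = H·P̄·Hᵀ + R = [68]
step 0: K = P̄·Hᵀ·S⁻¹ = [2/17; -25/34]
step 0: x' = x̄ + K·y = [4/17, -8/17]
step 0: P' = (I − K·H)·P̄ = [52/17 100/17; 100/17 225/17]
step 1: x̄ = F·x = [0, -28/17]
step 1: P̄ = F·P·Fᵀ + Q = [4 0; 0 202/17]
step 1: y = z − H·x̄ = [-45/17]
step 1: S = H·P̄·Hᵀ + R = [508/17]
step 1: K = P̄·Hᵀ·S⁻¹ = [34/127; -101/254]
step 1: x' = x̄ + K·y = [-90/127, -151/254]
step 1: P' = (I − K·H)·P̄ = [236/127 404/127; 404/127 909/127]

step 0: x' = [4/17, -8/17], P' = [52/17 100/17; 100/17 225/17]
step 1: x' = [-90/127, -151/254], P' = [236/127 404/127; 404/127 909/127]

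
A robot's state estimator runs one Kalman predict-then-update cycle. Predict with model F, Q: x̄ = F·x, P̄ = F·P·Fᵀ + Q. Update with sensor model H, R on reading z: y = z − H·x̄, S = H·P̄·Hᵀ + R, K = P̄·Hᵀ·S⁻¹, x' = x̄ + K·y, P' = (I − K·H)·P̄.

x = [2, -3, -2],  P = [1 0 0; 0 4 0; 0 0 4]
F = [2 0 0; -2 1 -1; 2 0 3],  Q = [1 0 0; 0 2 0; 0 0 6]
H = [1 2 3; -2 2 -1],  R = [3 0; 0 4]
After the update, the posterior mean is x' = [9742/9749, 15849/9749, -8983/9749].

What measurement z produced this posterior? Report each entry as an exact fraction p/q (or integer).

x̄ = F·x = [4, -5, -2]
P̄ = F·P·Fᵀ + Q = [5 -4 4; -4 14 -16; 4 -16 46]
S = H·P̄·Hᵀ + R = [294 -176; -176 238]
K = P̄·Hᵀ·S⁻¹ = [-865/19498 -1221/9749; 860/9749 2766/9749; 2761/9749 -1481/9749]
x' − x̄ = [-29254/9749, 64594/9749, 10515/9749] = K·y
y = (KᵀK)⁻¹·Kᵀ·(x' − x̄) = [14, 19]
z = y + H·x̄ = [14, 19] + [-12, -16] = [2, 3]

z = [2, 3]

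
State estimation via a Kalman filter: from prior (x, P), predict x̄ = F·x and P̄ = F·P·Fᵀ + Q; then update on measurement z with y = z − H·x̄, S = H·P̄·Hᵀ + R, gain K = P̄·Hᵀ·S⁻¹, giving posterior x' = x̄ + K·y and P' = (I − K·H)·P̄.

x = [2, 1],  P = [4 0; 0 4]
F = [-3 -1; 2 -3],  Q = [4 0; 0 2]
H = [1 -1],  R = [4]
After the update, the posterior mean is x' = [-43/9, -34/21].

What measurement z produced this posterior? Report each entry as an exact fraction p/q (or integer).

x̄ = F·x = [-7, 1]
P̄ = F·P·Fᵀ + Q = [44 -12; -12 54]
S = H·P̄·Hᵀ + R = [126]
K = P̄·Hᵀ·S⁻¹ = [4/9; -11/21]
x' − x̄ = [20/9, -55/21] = K·y
y = (KᵀK)⁻¹·Kᵀ·(x' − x̄) = [5]
z = y + H·x̄ = [5] + [-8] = [-3]

z = [-3]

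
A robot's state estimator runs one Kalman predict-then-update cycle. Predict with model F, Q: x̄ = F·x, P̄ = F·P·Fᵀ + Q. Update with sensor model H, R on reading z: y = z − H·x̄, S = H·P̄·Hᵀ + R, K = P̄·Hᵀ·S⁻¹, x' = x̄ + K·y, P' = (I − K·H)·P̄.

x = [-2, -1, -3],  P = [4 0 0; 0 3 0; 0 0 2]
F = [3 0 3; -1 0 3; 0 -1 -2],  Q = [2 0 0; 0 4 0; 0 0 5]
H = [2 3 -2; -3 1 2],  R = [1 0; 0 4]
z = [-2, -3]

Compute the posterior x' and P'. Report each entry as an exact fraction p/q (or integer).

x̄ = F·x = [-15, -7, 7]
P̄ = F·P·Fᵀ + Q = [56 6 -12; 6 26 -12; -12 -12 16]
y = z − H·x̄ = [63, -55]
S = H·P̄·Hᵀ + R = [835 -532; -532 658]
K = P̄·Hᵀ·S⁻¹ = [170/19029 -36691/133203; 4750/19029 23644/133203; -732/6343 -52/6343]
x' = x̄ + K·y = [94930/133203, -138091/133203, 1145/6343]
P' = (I − K·H)·P̄ = [451582/133203 76502/133203 26940/6343; 76502/133203 51082/133203 6500/6343; 26940/6343 6500/6343 37056/6343]

x' = [94930/133203, -138091/133203, 1145/6343]
P' = [451582/133203 76502/133203 26940/6343; 76502/133203 51082/133203 6500/6343; 26940/6343 6500/6343 37056/6343]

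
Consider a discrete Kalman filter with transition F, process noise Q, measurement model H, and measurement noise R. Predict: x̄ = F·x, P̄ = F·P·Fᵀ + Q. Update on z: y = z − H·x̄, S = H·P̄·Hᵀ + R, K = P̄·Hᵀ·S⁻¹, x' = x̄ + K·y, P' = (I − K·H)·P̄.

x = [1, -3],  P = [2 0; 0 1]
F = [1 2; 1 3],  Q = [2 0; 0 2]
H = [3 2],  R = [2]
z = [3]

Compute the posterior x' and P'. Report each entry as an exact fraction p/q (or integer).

x' = [125/111, -38/111]
P' = [88/111 -112/111; -112/111 193/111]

x̄ = F·x = [-5, -8]
P̄ = F·P·Fᵀ + Q = [8 8; 8 13]
y = z − H·x̄ = [34]
S = H·P̄·Hᵀ + R = [222]
K = P̄·Hᵀ·S⁻¹ = [20/111; 25/111]
x' = x̄ + K·y = [125/111, -38/111]
P' = (I − K·H)·P̄ = [88/111 -112/111; -112/111 193/111]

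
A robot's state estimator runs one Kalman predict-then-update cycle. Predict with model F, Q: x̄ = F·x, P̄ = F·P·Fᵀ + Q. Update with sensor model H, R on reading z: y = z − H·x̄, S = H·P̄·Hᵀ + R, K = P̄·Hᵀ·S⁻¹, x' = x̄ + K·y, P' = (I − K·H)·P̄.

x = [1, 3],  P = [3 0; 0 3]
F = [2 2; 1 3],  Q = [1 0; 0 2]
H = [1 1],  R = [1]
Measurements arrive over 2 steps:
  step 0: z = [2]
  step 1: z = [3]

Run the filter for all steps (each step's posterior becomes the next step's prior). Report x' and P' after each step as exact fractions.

step 0: x' = [32/53, 82/53], P' = [249/106 -100/53; -100/53 128/53]
step 1: x' = [1380/613, 2989/3065], P' = [1303/613 -1111/613; -1111/613 7554/3065]

step 0: x̄ = F·x = [8, 10]
step 0: P̄ = F·P·Fᵀ + Q = [25 24; 24 32]
step 0: y = z − H·x̄ = [-16]
step 0: S = H·P̄·Hᵀ + R = [106]
step 0: K = P̄·Hᵀ·S⁻¹ = [49/106; 28/53]
step 0: x' = x̄ + K·y = [32/53, 82/53]
step 0: P' = (I − K·H)·P̄ = [249/106 -100/53; -100/53 128/53]
step 1: x̄ = F·x = [228/53, 278/53]
step 1: P̄ = F·P·Fᵀ + Q = [263/53 217/53; 217/53 1565/106]
step 1: y = z − H·x̄ = [-347/53]
step 1: S = H·P̄·Hᵀ + R = [3065/106]
step 1: K = P̄·Hᵀ·S⁻¹ = [192/613; 1999/3065]
step 1: x' = x̄ + K·y = [1380/613, 2989/3065]
step 1: P' = (I − K·H)·P̄ = [1303/613 -1111/613; -1111/613 7554/3065]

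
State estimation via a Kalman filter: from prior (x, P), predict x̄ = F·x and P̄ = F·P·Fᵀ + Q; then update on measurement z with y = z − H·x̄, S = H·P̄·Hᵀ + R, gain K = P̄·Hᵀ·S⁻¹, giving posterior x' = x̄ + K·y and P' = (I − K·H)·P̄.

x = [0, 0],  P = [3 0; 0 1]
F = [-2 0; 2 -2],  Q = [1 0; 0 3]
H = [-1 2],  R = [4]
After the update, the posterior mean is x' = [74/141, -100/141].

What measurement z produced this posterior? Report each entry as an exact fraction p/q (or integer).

x̄ = F·x = [0, 0]
P̄ = F·P·Fᵀ + Q = [13 -12; -12 19]
S = H·P̄·Hᵀ + R = [141]
K = P̄·Hᵀ·S⁻¹ = [-37/141; 50/141]
x' − x̄ = [74/141, -100/141] = K·y
y = (KᵀK)⁻¹·Kᵀ·(x' − x̄) = [-2]
z = y + H·x̄ = [-2] + [0] = [-2]

z = [-2]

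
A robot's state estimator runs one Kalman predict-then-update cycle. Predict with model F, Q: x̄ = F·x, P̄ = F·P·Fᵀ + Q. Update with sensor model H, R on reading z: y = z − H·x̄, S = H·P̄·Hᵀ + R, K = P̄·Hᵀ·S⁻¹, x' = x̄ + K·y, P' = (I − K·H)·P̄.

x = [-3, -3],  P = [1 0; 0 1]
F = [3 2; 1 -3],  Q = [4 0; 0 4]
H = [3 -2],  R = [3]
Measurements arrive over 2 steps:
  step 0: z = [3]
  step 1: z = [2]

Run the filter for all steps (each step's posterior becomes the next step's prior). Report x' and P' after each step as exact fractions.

step 0: x' = [-75/62, -183/62], P' = [967/248 1365/248; 1365/248 2103/248]
step 1: x' = [11492/7909, 47783/39545], P' = [15667/7909 103302/39545; 103302/39545 816369/197725]

step 0: x̄ = F·x = [-15, 6]
step 0: P̄ = F·P·Fᵀ + Q = [17 -3; -3 14]
step 0: y = z − H·x̄ = [60]
step 0: S = H·P̄·Hᵀ + R = [248]
step 0: K = P̄·Hᵀ·S⁻¹ = [57/248; -37/248]
step 0: x' = x̄ + K·y = [-75/62, -183/62]
step 0: P' = (I − K·H)·P̄ = [967/248 1365/248; 1365/248 2103/248]
step 1: x̄ = F·x = [-591/62, 237/31]
step 1: P̄ = F·P·Fᵀ + Q = [34487/248 -2409/31; -2409/31 1587/31]
step 1: y = z − H·x̄ = [2845/62]
step 1: S = H·P̄·Hᵀ + R = [593175/248]
step 1: K = P̄·Hᵀ·S⁻¹ = [9467/39545; -27736/197725]
step 1: x' = x̄ + K·y = [11492/7909, 47783/39545]
step 1: P' = (I − K·H)·P̄ = [15667/7909 103302/39545; 103302/39545 816369/197725]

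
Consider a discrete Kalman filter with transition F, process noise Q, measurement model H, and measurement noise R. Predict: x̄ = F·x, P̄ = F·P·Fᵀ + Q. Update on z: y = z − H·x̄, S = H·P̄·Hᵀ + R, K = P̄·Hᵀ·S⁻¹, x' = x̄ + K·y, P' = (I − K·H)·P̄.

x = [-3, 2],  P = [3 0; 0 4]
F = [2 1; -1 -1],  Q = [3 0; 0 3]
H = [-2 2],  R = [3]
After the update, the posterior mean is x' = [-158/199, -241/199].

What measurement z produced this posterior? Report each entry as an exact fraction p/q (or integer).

x̄ = F·x = [-4, 1]
P̄ = F·P·Fᵀ + Q = [19 -10; -10 10]
S = H·P̄·Hᵀ + R = [199]
K = P̄·Hᵀ·S⁻¹ = [-58/199; 40/199]
x' − x̄ = [638/199, -440/199] = K·y
y = (KᵀK)⁻¹·Kᵀ·(x' − x̄) = [-11]
z = y + H·x̄ = [-11] + [10] = [-1]

z = [-1]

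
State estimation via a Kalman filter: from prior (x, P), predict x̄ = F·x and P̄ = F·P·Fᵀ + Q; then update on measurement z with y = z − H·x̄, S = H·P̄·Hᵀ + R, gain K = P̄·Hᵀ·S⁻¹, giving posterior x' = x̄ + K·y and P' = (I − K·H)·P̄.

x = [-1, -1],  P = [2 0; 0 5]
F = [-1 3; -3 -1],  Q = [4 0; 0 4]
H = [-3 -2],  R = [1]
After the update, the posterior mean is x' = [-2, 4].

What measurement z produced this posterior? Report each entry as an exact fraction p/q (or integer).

z = [-2]

x̄ = F·x = [-2, 4]
P̄ = F·P·Fᵀ + Q = [51 -9; -9 27]
S = H·P̄·Hᵀ + R = [460]
K = P̄·Hᵀ·S⁻¹ = [-27/92; -27/460]
x' − x̄ = [0, 0] = K·y
y = (KᵀK)⁻¹·Kᵀ·(x' − x̄) = [0]
z = y + H·x̄ = [0] + [-2] = [-2]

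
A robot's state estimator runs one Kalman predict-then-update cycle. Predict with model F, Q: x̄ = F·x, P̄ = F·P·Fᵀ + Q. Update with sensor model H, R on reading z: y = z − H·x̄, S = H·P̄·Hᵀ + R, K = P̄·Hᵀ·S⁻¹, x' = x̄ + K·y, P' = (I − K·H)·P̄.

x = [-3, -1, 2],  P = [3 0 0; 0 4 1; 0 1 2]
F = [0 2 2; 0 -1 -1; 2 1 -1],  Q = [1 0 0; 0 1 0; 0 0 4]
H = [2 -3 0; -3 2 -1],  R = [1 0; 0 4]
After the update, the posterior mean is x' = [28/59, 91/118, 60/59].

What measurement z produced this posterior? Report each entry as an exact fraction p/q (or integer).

z = [-2, -3]

x̄ = F·x = [2, -1, -9]
P̄ = F·P·Fᵀ + Q = [33 -16 4; -16 9 -2; 4 -2 20]
S = H·P̄·Hᵀ + R = [406 -474; -474 581]
K = P̄·Hᵀ·S⁻¹ = [1122/5605 -387/5605; -2047/11210 -179/5605; -47/59 -42/59]
x' − x̄ = [-90/59, 209/118, 591/59] = K·y
y = (KᵀK)⁻¹·Kᵀ·(x' − x̄) = [-9, -4]
z = y + H·x̄ = [-9, -4] + [7, 1] = [-2, -3]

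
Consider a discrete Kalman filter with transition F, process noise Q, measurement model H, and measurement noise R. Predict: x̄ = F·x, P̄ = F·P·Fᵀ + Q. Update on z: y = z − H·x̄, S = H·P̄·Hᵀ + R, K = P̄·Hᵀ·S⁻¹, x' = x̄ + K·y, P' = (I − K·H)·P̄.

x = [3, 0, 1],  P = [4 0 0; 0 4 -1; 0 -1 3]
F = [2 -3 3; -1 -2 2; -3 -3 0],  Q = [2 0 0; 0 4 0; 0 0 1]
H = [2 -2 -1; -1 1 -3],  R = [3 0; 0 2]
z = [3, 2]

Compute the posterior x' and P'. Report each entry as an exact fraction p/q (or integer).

x' = [212923/81646, 61806/40823, -84097/81646]
P' = [667671/40823 639074/40823 650/40823; 639074/40823 634348/40823 4784/40823; 650/40823 4784/40823 9135/40823]

x̄ = F·x = [9, -1, -9]
P̄ = F·P·Fᵀ + Q = [99 46 21; 46 44 42; 21 42 73]
y = z − H·x̄ = [-26, -15]
S = H·P̄·Hᵀ + R = [364 222; 222 584]
K = P̄·Hᵀ·S⁻¹ = [18848/40823 -30547/81646; 1556/40823 -9539/40823; -5801/40823 -23271/81646]
x' = x̄ + K·y = [212923/81646, 61806/40823, -84097/81646]
P' = (I − K·H)·P̄ = [667671/40823 639074/40823 650/40823; 639074/40823 634348/40823 4784/40823; 650/40823 4784/40823 9135/40823]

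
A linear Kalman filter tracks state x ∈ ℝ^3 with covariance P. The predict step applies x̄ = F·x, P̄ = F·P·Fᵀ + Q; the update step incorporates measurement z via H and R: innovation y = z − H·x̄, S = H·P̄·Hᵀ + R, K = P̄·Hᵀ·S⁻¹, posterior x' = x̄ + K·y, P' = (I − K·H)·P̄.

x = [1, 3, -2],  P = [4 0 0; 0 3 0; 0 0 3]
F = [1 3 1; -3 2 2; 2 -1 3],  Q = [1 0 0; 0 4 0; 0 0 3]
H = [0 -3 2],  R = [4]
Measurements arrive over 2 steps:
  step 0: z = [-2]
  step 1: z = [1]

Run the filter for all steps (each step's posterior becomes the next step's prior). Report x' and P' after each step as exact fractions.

step 0: x' = [359/46, -358/115, -2617/460], P' = [795/23 168/23 251/23; 168/23 1528/115 2238/115; 251/23 2238/115 6781/230]
step 1: x' = [-37145239/2403308, -13678453/1201654, -39718373/2403308], P' = [413992869/1201654 126014999/600827 378202813/1201654; 126014999/600827 78880414/600827 118036559/600827; 378202813/1201654 118036559/600827 354458225/1201654]

step 0: x̄ = F·x = [8, -1, -7]
step 0: P̄ = F·P·Fᵀ + Q = [35 12 8; 12 64 -12; 8 -12 49]
step 0: y = z − H·x̄ = [9]
step 0: S = H·P̄·Hᵀ + R = [920]
step 0: K = P̄·Hᵀ·S⁻¹ = [-1/46; -27/115; 67/460]
step 0: x' = x̄ + K·y = [359/46, -358/115, -2617/460]
step 0: P' = (I − K·H)·P̄ = [795/23 168/23 251/23; 168/23 1528/115 2238/115; 251/23 2238/115 6781/230]
step 1: x̄ = F·x = [-3323/460, -4717/115, 761/460]
step 1: P̄ = F·P·Fᵀ + Q = [84421/230 14793/115 83833/230; 14793/115 48673/115 1994/115; 83833/230 1994/115 93119/230]
step 1: y = z − H·x̄ = [-28833/230]
step 1: S = H·P̄·Hᵀ + R = [600827/115]
step 1: K = P̄·Hᵀ·S⁻¹ = [39454/600827; -142031/600827; 87137/600827]
step 1: x' = x̄ + K·y = [-37145239/2403308, -13678453/1201654, -39718373/2403308]
step 1: P' = (I − K·H)·P̄ = [413992869/1201654 126014999/600827 378202813/1201654; 126014999/600827 78880414/600827 118036559/600827; 378202813/1201654 118036559/600827 354458225/1201654]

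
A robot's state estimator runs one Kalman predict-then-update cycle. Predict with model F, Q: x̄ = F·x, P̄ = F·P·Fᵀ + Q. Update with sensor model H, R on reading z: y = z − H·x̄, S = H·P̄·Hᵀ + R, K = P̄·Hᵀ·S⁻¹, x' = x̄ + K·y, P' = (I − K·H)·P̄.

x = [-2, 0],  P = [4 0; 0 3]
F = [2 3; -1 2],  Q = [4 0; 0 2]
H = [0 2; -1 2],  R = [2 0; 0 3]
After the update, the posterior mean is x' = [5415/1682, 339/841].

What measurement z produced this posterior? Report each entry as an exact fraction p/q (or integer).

z = [1, -3]

x̄ = F·x = [-4, 2]
P̄ = F·P·Fᵀ + Q = [47 10; 10 18]
S = H·P̄·Hᵀ + R = [74 52; 52 82]
K = P̄·Hᵀ·S⁻¹ = [761/841 -1519/1682; 400/841 13/841]
x' − x̄ = [12143/1682, -1343/841] = K·y
y = (KᵀK)⁻¹·Kᵀ·(x' − x̄) = [-3, -11]
z = y + H·x̄ = [-3, -11] + [4, 8] = [1, -3]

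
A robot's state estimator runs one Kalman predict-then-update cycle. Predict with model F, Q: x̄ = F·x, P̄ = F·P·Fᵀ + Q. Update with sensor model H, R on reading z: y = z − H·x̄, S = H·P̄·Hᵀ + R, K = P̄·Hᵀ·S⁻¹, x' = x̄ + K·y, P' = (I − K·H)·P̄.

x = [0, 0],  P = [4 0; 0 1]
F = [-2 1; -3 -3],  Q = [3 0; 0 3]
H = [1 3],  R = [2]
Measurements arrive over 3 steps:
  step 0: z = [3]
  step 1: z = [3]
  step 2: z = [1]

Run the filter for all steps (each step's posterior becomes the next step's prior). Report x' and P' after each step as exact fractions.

step 0: x' = [249/580, 99/116], P' = [4711/580 -303/116; -303/116 123/116]
step 1: x' = [449879/120437, -31398/120437], P' = [2105141/361311 -213263/120437; -213263/120437 90885/120437]
step 2: x' = [357732128/171131069, -71836197/171131069], P' = [956820832/171131069 -290929044/171131069; -290929044/171131069 125507814/171131069]

step 0: x̄ = F·x = [0, 0]
step 0: P̄ = F·P·Fᵀ + Q = [20 21; 21 48]
step 0: y = z − H·x̄ = [3]
step 0: S = H·P̄·Hᵀ + R = [580]
step 0: K = P̄·Hᵀ·S⁻¹ = [83/580; 33/116]
step 0: x' = x̄ + K·y = [249/580, 99/116]
step 0: P' = (I − K·H)·P̄ = [4711/580 -303/116; -303/116 123/116]
step 1: x̄ = F·x = [-3/580, -558/145]
step 1: P̄ = F·P·Fᵀ + Q = [27259/580 5469/145; 5469/145 5601/145]
step 1: y = z − H·x̄ = [291/20]
step 1: S = H·P̄·Hᵀ + R = [12459/20]
step 1: K = P̄·Hᵀ·S⁻¹ = [3203/12459; 1024/4153]
step 1: x' = x̄ + K·y = [449879/120437, -31398/120437]
step 1: P' = (I − K·H)·P̄ = [2105141/361311 -213263/120437; -213263/120437 90885/120437]
step 2: x̄ = F·x = [-931156/120437, -1255443/120437]
step 2: P̄ = F·P·Fᵀ + Q = [12336308/361311 3297838/120437; 3297838/120437 3655965/120437]
step 2: y = z − H·x̄ = [4817922/120437]
step 2: S = H·P̄·Hᵀ + R = [171131069/361311]
step 2: K = P̄·Hᵀ·S⁻¹ = [42016850/171131069; 42797199/171131069]
step 2: x' = x̄ + K·y = [357732128/171131069, -71836197/171131069]
step 2: P' = (I − K·H)·P̄ = [956820832/171131069 -290929044/171131069; -290929044/171131069 125507814/171131069]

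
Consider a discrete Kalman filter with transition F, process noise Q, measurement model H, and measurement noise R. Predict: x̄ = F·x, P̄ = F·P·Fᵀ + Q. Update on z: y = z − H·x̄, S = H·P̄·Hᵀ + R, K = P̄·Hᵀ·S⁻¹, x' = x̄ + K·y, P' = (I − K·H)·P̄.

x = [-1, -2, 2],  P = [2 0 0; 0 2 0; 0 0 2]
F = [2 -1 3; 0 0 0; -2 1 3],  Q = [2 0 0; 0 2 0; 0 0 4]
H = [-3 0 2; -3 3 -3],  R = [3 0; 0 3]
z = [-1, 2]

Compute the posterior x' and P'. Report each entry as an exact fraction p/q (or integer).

x̄ = F·x = [6, 0, 6]
P̄ = F·P·Fᵀ + Q = [30 0 8; 0 2 0; 8 0 32]
y = z − H·x̄ = [5, 38]
S = H·P̄·Hᵀ + R = [305 102; 102 723]
K = P̄·Hᵀ·S⁻¹ = [-13958/70037 -9074/70037; -204/70037 610/70037; 13720/70037 -13560/70037]
x' = x̄ + K·y = [5620/70037, 22160/70037, -26458/70037]
P' = (I − K·H)·P̄ = [33782/70037 54444/70037 29736/70037; 54444/70037 136414/70037 81360/70037; 29736/70037 81360/70037 65184/70037]

x' = [5620/70037, 22160/70037, -26458/70037]
P' = [33782/70037 54444/70037 29736/70037; 54444/70037 136414/70037 81360/70037; 29736/70037 81360/70037 65184/70037]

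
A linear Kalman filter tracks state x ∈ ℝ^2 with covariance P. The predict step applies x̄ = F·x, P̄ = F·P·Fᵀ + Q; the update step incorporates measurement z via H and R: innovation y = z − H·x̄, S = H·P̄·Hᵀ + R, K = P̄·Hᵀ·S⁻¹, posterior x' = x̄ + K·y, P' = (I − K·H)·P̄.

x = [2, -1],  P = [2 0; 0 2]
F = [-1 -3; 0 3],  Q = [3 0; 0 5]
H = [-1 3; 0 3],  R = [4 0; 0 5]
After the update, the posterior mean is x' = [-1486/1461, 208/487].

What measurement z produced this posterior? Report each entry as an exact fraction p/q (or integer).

x̄ = F·x = [1, -3]
P̄ = F·P·Fᵀ + Q = [23 -18; -18 23]
S = H·P̄·Hᵀ + R = [342 261; 261 212]
K = P̄·Hᵀ·S⁻¹ = [-2230/4383 181/487; 145/1461 99/487]
x' − x̄ = [-2947/1461, 1669/487] = K·y
y = (KᵀK)⁻¹·Kᵀ·(x' − x̄) = [12, 11]
z = y + H·x̄ = [12, 11] + [-10, -9] = [2, 2]

z = [2, 2]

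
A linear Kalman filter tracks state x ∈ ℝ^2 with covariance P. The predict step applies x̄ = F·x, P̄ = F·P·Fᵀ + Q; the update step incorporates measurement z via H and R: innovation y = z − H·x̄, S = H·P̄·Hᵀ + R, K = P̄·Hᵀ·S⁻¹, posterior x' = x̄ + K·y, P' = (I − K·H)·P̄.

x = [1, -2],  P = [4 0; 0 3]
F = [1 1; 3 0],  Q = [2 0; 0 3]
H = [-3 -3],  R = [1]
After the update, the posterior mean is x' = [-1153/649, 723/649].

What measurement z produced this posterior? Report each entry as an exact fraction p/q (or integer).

x̄ = F·x = [-1, 3]
P̄ = F·P·Fᵀ + Q = [9 12; 12 39]
S = H·P̄·Hᵀ + R = [649]
K = P̄·Hᵀ·S⁻¹ = [-63/649; -153/649]
x' − x̄ = [-504/649, -1224/649] = K·y
y = (KᵀK)⁻¹·Kᵀ·(x' − x̄) = [8]
z = y + H·x̄ = [8] + [-6] = [2]

z = [2]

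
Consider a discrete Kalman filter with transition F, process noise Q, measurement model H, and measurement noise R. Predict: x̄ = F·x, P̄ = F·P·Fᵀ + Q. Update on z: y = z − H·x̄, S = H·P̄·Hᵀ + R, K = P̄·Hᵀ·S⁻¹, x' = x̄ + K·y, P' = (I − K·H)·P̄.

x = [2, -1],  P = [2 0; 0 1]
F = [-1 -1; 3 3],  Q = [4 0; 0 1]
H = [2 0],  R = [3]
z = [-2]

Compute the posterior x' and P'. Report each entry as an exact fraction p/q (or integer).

x' = [-1, 3]
P' = [21/31 -27/31; -27/31 544/31]

x̄ = F·x = [-1, 3]
P̄ = F·P·Fᵀ + Q = [7 -9; -9 28]
y = z − H·x̄ = [0]
S = H·P̄·Hᵀ + R = [31]
K = P̄·Hᵀ·S⁻¹ = [14/31; -18/31]
x' = x̄ + K·y = [-1, 3]
P' = (I − K·H)·P̄ = [21/31 -27/31; -27/31 544/31]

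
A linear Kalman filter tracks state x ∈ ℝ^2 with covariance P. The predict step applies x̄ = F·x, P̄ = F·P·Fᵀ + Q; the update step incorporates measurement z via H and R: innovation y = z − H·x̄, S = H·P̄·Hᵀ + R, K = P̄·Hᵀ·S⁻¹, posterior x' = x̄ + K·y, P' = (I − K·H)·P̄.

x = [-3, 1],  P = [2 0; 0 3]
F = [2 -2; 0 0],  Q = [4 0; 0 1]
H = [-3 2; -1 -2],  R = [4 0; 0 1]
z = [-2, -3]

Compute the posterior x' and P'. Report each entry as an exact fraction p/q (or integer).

x' = [15/13, 115/156]
P' = [4/13 -1/39; -1/39 79/468]

x̄ = F·x = [-8, 0]
P̄ = F·P·Fᵀ + Q = [24 0; 0 1]
y = z − H·x̄ = [-26, -11]
S = H·P̄·Hᵀ + R = [224 68; 68 29]
K = P̄·Hᵀ·S⁻¹ = [-19/78 -10/39; 97/936 -73/234]
x' = x̄ + K·y = [15/13, 115/156]
P' = (I − K·H)·P̄ = [4/13 -1/39; -1/39 79/468]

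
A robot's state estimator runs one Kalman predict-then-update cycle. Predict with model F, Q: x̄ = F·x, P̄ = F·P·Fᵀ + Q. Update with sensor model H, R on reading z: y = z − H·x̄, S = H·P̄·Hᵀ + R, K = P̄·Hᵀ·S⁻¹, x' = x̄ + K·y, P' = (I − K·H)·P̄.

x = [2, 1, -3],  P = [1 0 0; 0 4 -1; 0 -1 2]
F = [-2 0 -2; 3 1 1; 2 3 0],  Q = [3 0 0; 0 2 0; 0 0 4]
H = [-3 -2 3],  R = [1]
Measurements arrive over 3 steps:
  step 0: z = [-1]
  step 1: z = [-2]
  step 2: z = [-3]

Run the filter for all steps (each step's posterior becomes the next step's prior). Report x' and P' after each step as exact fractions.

step 0: x̄ = F·x = [2, 4, 7]
step 0: P̄ = F·P·Fᵀ + Q = [15 -8 2; -8 15 15; 2 15 44]
step 0: y = z − H·x̄ = [-8]
step 0: S = H·P̄·Hᵀ + R = [280]
step 0: K = P̄·Hᵀ·S⁻¹ = [-23/280; 39/280; 12/35]
step 0: x' = x̄ + K·y = [93/35, 101/35, 149/35]
step 0: P' = (I − K·H)·P̄ = [3671/280 -1343/280 346/35; -1343/280 2679/280 57/35; 346/35 57/35 388/35]
step 1: x̄ = F·x = [-484/35, 529/35, 489/35]
step 1: P̄ = F·P·Fᵀ + Q = [12521/70 -12151/70 -10217/140; -12151/70 12211/70 11097/140; -10217/140 11097/140 23799/280]
step 1: y = z − H·x̄ = [-1931/35]
step 1: S = H·P̄·Hᵀ + R = [378839/280]
step 1: K = P̄·Hᵀ·S⁻¹ = [-114346/378839; 114706/378839; 88311/378839]
step 1: x' = x̄ + K·y = [1069830/378839, -602613/378839, 420678/378839]
step 1: P' = (I − K·H)·P̄ = [21067017/378839 -18917566/378839 8417191/378839; -18917566/378839 19094806/378839 -6149460/378839; 8417191/378839 -6149460/378839 4346988/378839]
step 2: x̄ = F·x = [-2981016/378839, 3027555/378839, 331821/378839]
step 2: P̄ = F·P·Fᵀ + Q = [170130065/378839 -152299554/378839 32465324/378839; -152299554/378839 138501455/378839 -26020704/378839; 32465324/378839 -26020704/378839 30625886/378839]
step 2: y = z − H·x̄ = [-5019918/378839]
step 2: S = H·P̄·Hᵀ + R = [261466186/378839]
step 2: K = P̄·Hᵀ·S⁻¹ = [-108395115/261466186; 50916820/130733093; 23261547/130733093]
step 2: x' = x̄ + K·y = [-310554477/130733093, 370086945/130733093, -193726287/130733093]
step 2: P' = (I − K·H)·P̄ = [86405460535/261466186 -37988320098/130733093 17859117683/130733093; -37988320098/130733093 34108627885/130733093 -15232262568/130733093; 17859117683/130733093 -15232262568/130733093 7712029820/130733093]

step 0: x' = [93/35, 101/35, 149/35], P' = [3671/280 -1343/280 346/35; -1343/280 2679/280 57/35; 346/35 57/35 388/35]
step 1: x' = [1069830/378839, -602613/378839, 420678/378839], P' = [21067017/378839 -18917566/378839 8417191/378839; -18917566/378839 19094806/378839 -6149460/378839; 8417191/378839 -6149460/378839 4346988/378839]
step 2: x' = [-310554477/130733093, 370086945/130733093, -193726287/130733093], P' = [86405460535/261466186 -37988320098/130733093 17859117683/130733093; -37988320098/130733093 34108627885/130733093 -15232262568/130733093; 17859117683/130733093 -15232262568/130733093 7712029820/130733093]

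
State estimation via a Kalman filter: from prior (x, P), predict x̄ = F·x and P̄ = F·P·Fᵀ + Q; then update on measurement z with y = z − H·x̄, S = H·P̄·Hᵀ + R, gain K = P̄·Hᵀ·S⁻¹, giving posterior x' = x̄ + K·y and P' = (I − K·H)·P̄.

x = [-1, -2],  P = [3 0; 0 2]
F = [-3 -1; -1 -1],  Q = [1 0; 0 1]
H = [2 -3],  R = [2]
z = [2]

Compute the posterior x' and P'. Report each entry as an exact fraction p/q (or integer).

x' = [247/44, 34/11]
P' = [591/44 94/11; 94/11 62/11]

x̄ = F·x = [5, 3]
P̄ = F·P·Fᵀ + Q = [30 11; 11 6]
y = z − H·x̄ = [1]
S = H·P̄·Hᵀ + R = [44]
K = P̄·Hᵀ·S⁻¹ = [27/44; 1/11]
x' = x̄ + K·y = [247/44, 34/11]
P' = (I − K·H)·P̄ = [591/44 94/11; 94/11 62/11]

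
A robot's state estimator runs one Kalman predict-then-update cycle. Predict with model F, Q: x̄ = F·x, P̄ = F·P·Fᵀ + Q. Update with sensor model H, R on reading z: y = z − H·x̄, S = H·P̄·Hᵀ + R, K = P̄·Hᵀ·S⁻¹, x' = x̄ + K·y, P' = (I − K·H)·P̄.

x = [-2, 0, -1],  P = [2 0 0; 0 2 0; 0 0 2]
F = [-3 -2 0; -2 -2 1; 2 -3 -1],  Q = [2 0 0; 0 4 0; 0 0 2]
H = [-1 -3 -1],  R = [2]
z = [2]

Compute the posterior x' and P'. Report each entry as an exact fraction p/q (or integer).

x̄ = F·x = [6, 3, -3]
P̄ = F·P·Fᵀ + Q = [28 20 0; 20 22 2; 0 2 30]
y = z − H·x̄ = [14]
S = H·P̄·Hᵀ + R = [390]
K = P̄·Hᵀ·S⁻¹ = [-44/195; -44/195; -6/65]
x' = x̄ + K·y = [554/195, -31/195, -279/65]
P' = (I − K·H)·P̄ = [1588/195 28/195 -528/65; 28/195 418/195 -398/65; -528/65 -398/65 1734/65]

x' = [554/195, -31/195, -279/65]
P' = [1588/195 28/195 -528/65; 28/195 418/195 -398/65; -528/65 -398/65 1734/65]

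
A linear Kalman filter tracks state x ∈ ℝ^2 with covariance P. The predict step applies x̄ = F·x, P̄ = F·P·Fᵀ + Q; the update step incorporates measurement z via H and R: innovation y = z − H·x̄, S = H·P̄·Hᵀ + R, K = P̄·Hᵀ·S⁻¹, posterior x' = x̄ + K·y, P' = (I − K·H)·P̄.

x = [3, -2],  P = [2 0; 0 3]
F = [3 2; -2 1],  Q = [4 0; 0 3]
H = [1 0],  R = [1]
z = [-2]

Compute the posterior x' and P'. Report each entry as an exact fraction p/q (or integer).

x' = [-9/5, -34/5]
P' = [34/35 -6/35; -6/35 454/35]

x̄ = F·x = [5, -8]
P̄ = F·P·Fᵀ + Q = [34 -6; -6 14]
y = z − H·x̄ = [-7]
S = H·P̄·Hᵀ + R = [35]
K = P̄·Hᵀ·S⁻¹ = [34/35; -6/35]
x' = x̄ + K·y = [-9/5, -34/5]
P' = (I − K·H)·P̄ = [34/35 -6/35; -6/35 454/35]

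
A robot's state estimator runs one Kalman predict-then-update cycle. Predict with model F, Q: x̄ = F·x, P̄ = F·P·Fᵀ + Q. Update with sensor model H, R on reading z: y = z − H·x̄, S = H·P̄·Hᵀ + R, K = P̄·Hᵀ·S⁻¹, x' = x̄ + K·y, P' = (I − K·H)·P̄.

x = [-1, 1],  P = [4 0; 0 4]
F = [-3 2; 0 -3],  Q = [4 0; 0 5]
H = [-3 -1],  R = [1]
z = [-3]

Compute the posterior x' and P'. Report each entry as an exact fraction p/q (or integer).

x̄ = F·x = [5, -3]
P̄ = F·P·Fᵀ + Q = [56 -24; -24 41]
y = z − H·x̄ = [9]
S = H·P̄·Hᵀ + R = [402]
K = P̄·Hᵀ·S⁻¹ = [-24/67; 31/402]
x' = x̄ + K·y = [119/67, -309/134]
P' = (I − K·H)·P̄ = [296/67 -864/67; -864/67 15521/402]

x' = [119/67, -309/134]
P' = [296/67 -864/67; -864/67 15521/402]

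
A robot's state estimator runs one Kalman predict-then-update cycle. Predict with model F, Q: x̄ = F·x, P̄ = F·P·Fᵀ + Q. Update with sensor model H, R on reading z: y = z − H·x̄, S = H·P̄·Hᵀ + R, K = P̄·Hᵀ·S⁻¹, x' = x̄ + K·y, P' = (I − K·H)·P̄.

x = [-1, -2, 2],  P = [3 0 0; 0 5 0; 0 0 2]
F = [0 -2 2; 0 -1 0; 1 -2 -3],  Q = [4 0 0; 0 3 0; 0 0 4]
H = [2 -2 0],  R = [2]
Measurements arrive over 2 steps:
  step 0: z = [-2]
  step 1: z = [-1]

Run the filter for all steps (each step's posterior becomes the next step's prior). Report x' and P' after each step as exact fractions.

step 0: x' = [20/41, 54/41, -95/41], P' = [344/41 322/41 416/41; 322/41 320/41 418/41; 416/41 418/41 1837/41]
step 1: x' = [-30098/12607, -23571/12607, -7373/1801], P' = [121304/12607 115660/12607 21762/1801; 115660/12607 116299/12607 23232/1801; 21762/1801 23232/1801 121033/1801]

step 0: x̄ = F·x = [8, 2, -3]
step 0: P̄ = F·P·Fᵀ + Q = [32 10 8; 10 8 10; 8 10 45]
step 0: y = z − H·x̄ = [-14]
step 0: S = H·P̄·Hᵀ + R = [82]
step 0: K = P̄·Hᵀ·S⁻¹ = [22/41; 2/41; -2/41]
step 0: x' = x̄ + K·y = [20/41, 54/41, -95/41]
step 0: P' = (I − K·H)·P̄ = [344/41 322/41 416/41; 322/41 320/41 418/41; 416/41 418/41 1837/41]
step 1: x̄ = F·x = [-298/41, -54/41, 197/41]
step 1: P̄ = F·P·Fᵀ + Q = [5448/41 -196/41 -8718/41; -196/41 443/41 1572/41; -8718/41 1572/41 19553/41]
step 1: y = z − H·x̄ = [447/41]
step 1: S = H·P̄·Hᵀ + R = [25214/41]
step 1: K = P̄·Hᵀ·S⁻¹ = [5644/12607; -639/12607; -1470/1801]
step 1: x' = x̄ + K·y = [-30098/12607, -23571/12607, -7373/1801]
step 1: P' = (I − K·H)·P̄ = [121304/12607 115660/12607 21762/1801; 115660/12607 116299/12607 23232/1801; 21762/1801 23232/1801 121033/1801]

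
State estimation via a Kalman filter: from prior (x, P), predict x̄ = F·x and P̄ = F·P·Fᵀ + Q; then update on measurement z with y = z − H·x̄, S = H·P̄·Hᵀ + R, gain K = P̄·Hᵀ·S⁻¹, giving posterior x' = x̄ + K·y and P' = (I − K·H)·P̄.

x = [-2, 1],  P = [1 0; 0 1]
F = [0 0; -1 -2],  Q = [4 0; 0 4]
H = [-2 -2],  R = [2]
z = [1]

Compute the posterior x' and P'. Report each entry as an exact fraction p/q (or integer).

x̄ = F·x = [0, 0]
P̄ = F·P·Fᵀ + Q = [4 0; 0 9]
y = z − H·x̄ = [1]
S = H·P̄·Hᵀ + R = [54]
K = P̄·Hᵀ·S⁻¹ = [-4/27; -1/3]
x' = x̄ + K·y = [-4/27, -1/3]
P' = (I − K·H)·P̄ = [76/27 -8/3; -8/3 3]

x' = [-4/27, -1/3]
P' = [76/27 -8/3; -8/3 3]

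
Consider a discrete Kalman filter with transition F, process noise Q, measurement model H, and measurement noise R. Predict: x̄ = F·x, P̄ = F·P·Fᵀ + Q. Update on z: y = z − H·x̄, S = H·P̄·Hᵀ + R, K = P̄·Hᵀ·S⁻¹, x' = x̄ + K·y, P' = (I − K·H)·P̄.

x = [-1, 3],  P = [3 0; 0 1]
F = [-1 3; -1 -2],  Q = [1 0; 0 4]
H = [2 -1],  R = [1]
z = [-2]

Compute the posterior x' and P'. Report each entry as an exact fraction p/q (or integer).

x̄ = F·x = [10, -5]
P̄ = F·P·Fᵀ + Q = [13 -3; -3 11]
y = z − H·x̄ = [-27]
S = H·P̄·Hᵀ + R = [76]
K = P̄·Hᵀ·S⁻¹ = [29/76; -17/76]
x' = x̄ + K·y = [-23/76, 79/76]
P' = (I − K·H)·P̄ = [147/76 265/76; 265/76 547/76]

x' = [-23/76, 79/76]
P' = [147/76 265/76; 265/76 547/76]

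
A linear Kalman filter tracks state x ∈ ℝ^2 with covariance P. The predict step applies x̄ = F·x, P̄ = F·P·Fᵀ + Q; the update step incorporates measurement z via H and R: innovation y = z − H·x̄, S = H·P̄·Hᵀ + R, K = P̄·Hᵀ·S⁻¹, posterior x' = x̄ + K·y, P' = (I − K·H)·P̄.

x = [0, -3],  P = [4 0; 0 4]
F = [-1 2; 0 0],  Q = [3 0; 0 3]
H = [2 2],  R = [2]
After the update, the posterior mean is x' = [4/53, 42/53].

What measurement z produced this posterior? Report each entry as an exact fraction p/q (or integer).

x̄ = F·x = [-6, 0]
P̄ = F·P·Fᵀ + Q = [23 0; 0 3]
S = H·P̄·Hᵀ + R = [106]
K = P̄·Hᵀ·S⁻¹ = [23/53; 3/53]
x' − x̄ = [322/53, 42/53] = K·y
y = (KᵀK)⁻¹·Kᵀ·(x' − x̄) = [14]
z = y + H·x̄ = [14] + [-12] = [2]

z = [2]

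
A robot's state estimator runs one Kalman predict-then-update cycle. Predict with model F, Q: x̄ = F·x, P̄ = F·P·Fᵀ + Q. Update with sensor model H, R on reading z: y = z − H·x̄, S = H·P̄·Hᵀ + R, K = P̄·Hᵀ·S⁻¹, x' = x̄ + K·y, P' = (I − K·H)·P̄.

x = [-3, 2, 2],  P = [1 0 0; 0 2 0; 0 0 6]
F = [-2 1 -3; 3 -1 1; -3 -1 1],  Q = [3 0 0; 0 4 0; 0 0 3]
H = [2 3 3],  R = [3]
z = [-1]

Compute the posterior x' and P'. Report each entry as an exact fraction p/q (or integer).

x̄ = F·x = [2, -9, 9]
P̄ = F·P·Fᵀ + Q = [63 -26 -14; -26 21 -1; -14 -1 20]
y = z − H·x̄ = [-5]
S = H·P̄·Hᵀ + R = [126]
K = P̄·Hᵀ·S⁻¹ = [1/21; 4/63; 29/126]
x' = x̄ + K·y = [37/21, -587/63, 989/126]
P' = (I − K·H)·P̄ = [439/7 -554/21 -323/21; -554/21 1291/63 -179/63; -323/21 -179/63 1679/126]

x' = [37/21, -587/63, 989/126]
P' = [439/7 -554/21 -323/21; -554/21 1291/63 -179/63; -323/21 -179/63 1679/126]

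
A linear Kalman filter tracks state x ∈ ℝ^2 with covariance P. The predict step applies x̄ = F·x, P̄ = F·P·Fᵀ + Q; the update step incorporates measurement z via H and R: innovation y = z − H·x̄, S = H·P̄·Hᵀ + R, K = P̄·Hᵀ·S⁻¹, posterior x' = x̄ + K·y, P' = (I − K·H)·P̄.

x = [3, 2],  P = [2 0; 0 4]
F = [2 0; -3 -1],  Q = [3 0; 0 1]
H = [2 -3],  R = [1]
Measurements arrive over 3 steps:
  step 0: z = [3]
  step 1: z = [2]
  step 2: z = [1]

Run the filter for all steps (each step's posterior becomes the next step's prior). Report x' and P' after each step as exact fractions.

step 0: x' = [-5/33, -25/22], P' = [248/99 107/66; 107/66 51/44]
step 1: x' = [166400/230567, -41804/230567], P' = [412937/230567 264618/230567; 264618/230567 194871/230567]
step 2: x' = [1266664/3740495, -851117/7480990], P' = [86769469/48626435 55561734/48626435; 55561734/48626435 81816463/97252870]

step 0: x̄ = F·x = [6, -11]
step 0: P̄ = F·P·Fᵀ + Q = [11 -12; -12 23]
step 0: y = z − H·x̄ = [-42]
step 0: S = H·P̄·Hᵀ + R = [396]
step 0: K = P̄·Hᵀ·S⁻¹ = [29/198; -31/132]
step 0: x' = x̄ + K·y = [-5/33, -25/22]
step 0: P' = (I − K·H)·P̄ = [248/99 107/66; 107/66 51/44]
step 1: x̄ = F·x = [-10/33, 35/22]
step 1: P̄ = F·P·Fᵀ + Q = [1289/99 -201/11; -201/11 1515/44]
step 1: y = z − H·x̄ = [487/66]
step 1: S = H·P̄·Hᵀ + R = [230567/396]
step 1: K = P̄·Hᵀ·S⁻¹ = [32020/230567; -55377/230567]
step 1: x' = x̄ + K·y = [166400/230567, -41804/230567]
step 1: P' = (I − K·H)·P̄ = [412937/230567 264618/230567; 264618/230567 194871/230567]
step 2: x̄ = F·x = [332800/230567, -457396/230567]
step 2: P̄ = F·P·Fᵀ + Q = [2343449/230567 -3006858/230567; -3006858/230567 5729579/230567]
step 2: y = z − H·x̄ = [-1807221/230567]
step 2: S = H·P̄·Hᵀ + R = [97252870/230567]
step 2: K = P̄·Hᵀ·S⁻¹ = [6853736/48626435; -23202453/97252870]
step 2: x' = x̄ + K·y = [1266664/3740495, -851117/7480990]
step 2: P' = (I − K·H)·P̄ = [86769469/48626435 55561734/48626435; 55561734/48626435 81816463/97252870]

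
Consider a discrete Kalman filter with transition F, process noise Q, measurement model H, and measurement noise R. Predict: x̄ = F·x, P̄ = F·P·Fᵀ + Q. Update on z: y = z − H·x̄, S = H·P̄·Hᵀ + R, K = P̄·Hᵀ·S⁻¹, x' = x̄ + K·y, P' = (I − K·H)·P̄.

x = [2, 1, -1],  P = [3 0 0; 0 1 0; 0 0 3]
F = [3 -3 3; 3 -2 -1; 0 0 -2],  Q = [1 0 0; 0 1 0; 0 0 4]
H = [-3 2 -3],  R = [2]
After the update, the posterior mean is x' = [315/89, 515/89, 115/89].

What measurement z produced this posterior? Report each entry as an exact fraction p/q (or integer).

z = [-3]

x̄ = F·x = [0, 5, 2]
P̄ = F·P·Fᵀ + Q = [64 24 -18; 24 35 6; -18 6 16]
S = H·P̄·Hᵀ + R = [178]
K = P̄·Hᵀ·S⁻¹ = [-45/89; -10/89; 9/89]
x' − x̄ = [315/89, 70/89, -63/89] = K·y
y = (KᵀK)⁻¹·Kᵀ·(x' − x̄) = [-7]
z = y + H·x̄ = [-7] + [4] = [-3]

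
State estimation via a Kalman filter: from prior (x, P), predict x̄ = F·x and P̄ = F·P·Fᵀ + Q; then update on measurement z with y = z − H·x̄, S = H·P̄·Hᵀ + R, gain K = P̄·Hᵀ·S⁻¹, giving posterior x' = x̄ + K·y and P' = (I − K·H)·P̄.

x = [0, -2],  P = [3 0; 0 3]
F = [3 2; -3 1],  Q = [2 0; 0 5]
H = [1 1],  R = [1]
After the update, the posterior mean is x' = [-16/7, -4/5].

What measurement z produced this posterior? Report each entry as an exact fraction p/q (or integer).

z = [-3]

x̄ = F·x = [-4, -2]
P̄ = F·P·Fᵀ + Q = [41 -21; -21 35]
S = H·P̄·Hᵀ + R = [35]
K = P̄·Hᵀ·S⁻¹ = [4/7; 2/5]
x' − x̄ = [12/7, 6/5] = K·y
y = (KᵀK)⁻¹·Kᵀ·(x' − x̄) = [3]
z = y + H·x̄ = [3] + [-6] = [-3]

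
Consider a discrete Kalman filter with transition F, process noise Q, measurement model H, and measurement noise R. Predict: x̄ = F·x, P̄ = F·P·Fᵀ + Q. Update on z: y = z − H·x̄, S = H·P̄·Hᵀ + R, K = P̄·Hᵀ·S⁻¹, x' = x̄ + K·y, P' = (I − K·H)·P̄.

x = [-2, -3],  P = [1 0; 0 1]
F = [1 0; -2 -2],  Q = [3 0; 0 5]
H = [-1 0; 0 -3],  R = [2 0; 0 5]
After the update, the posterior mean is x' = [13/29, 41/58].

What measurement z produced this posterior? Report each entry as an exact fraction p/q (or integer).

x̄ = F·x = [-2, 10]
P̄ = F·P·Fᵀ + Q = [4 -2; -2 13]
S = H·P̄·Hᵀ + R = [6 -6; -6 122]
K = P̄·Hᵀ·S⁻¹ = [-113/174 1/58; 5/348 -37/116]
x' − x̄ = [71/29, -539/58] = K·y
y = (KᵀK)⁻¹·Kᵀ·(x' − x̄) = [-3, 29]
z = y + H·x̄ = [-3, 29] + [2, -30] = [-1, -1]

z = [-1, -1]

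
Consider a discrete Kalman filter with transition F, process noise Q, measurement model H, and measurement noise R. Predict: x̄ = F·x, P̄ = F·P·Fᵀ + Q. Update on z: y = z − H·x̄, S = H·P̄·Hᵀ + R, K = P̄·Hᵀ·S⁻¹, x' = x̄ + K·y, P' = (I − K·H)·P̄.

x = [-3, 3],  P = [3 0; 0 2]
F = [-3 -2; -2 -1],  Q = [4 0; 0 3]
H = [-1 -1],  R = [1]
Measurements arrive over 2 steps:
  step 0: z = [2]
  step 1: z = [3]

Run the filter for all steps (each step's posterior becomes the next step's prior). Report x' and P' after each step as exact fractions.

step 0: x' = [-185/101, -9/101], P' = [218/101 -157/101; -157/101 196/101]
step 1: x' = [-4409/3312, -89/69], P' = [7003/3312 -107/69; -107/69 45/23]

step 0: x̄ = F·x = [3, 3]
step 0: P̄ = F·P·Fᵀ + Q = [39 22; 22 17]
step 0: y = z − H·x̄ = [8]
step 0: S = H·P̄·Hᵀ + R = [101]
step 0: K = P̄·Hᵀ·S⁻¹ = [-61/101; -39/101]
step 0: x' = x̄ + K·y = [-185/101, -9/101]
step 0: P' = (I − K·H)·P̄ = [218/101 -157/101; -157/101 196/101]
step 1: x̄ = F·x = [573/101, 379/101]
step 1: P̄ = F·P·Fᵀ + Q = [1266/101 601/101; 601/101 743/101]
step 1: y = z − H·x̄ = [1255/101]
step 1: S = H·P̄·Hᵀ + R = [3312/101]
step 1: K = P̄·Hᵀ·S⁻¹ = [-1867/3312; -28/69]
step 1: x' = x̄ + K·y = [-4409/3312, -89/69]
step 1: P' = (I − K·H)·P̄ = [7003/3312 -107/69; -107/69 45/23]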